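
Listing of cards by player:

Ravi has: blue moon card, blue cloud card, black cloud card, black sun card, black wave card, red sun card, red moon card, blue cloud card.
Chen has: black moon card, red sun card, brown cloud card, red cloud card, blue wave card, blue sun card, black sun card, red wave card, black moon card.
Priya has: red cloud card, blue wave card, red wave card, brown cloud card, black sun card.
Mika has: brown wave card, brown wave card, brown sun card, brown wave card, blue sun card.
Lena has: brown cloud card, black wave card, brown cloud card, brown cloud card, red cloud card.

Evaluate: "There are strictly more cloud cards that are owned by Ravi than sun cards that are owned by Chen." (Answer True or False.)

False

|cloud cards owned by Ravi| = 3.
|sun cards owned by Chen| = 3.
The claim requires 3 > 3, which does not hold.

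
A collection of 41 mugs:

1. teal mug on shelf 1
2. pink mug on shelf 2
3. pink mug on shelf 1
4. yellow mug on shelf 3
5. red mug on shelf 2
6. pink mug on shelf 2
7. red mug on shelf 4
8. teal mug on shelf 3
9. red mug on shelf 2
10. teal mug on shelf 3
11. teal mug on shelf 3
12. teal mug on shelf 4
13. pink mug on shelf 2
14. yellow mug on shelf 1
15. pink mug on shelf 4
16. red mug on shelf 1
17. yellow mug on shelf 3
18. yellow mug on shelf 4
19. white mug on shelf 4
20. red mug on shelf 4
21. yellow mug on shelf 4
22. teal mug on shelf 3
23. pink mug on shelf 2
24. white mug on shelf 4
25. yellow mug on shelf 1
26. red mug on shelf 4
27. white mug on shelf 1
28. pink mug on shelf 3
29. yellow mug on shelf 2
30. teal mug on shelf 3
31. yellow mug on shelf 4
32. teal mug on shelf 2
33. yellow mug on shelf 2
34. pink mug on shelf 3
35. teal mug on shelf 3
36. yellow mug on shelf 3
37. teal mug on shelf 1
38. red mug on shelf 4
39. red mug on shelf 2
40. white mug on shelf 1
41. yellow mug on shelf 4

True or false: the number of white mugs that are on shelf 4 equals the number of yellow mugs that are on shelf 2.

True

|white mugs on shelf 4| = 2.
|yellow mugs on shelf 2| = 2.
The claim requires 2 = 2, which holds.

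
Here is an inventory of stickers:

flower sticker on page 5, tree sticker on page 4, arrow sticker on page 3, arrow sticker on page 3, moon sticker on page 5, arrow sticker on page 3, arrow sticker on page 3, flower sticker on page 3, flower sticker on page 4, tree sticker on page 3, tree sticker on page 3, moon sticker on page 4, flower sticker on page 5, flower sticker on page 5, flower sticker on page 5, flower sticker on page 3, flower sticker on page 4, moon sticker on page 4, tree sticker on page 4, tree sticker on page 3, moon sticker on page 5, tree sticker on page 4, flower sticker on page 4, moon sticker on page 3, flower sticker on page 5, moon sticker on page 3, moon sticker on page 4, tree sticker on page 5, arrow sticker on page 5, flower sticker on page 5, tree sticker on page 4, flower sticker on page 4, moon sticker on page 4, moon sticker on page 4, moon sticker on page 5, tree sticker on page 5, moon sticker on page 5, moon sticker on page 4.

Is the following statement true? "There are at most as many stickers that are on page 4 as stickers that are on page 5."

False

There are 14 stickers on page 4.
There are 13 stickers on page 5.
The claim requires 14 ≤ 13, which does not hold.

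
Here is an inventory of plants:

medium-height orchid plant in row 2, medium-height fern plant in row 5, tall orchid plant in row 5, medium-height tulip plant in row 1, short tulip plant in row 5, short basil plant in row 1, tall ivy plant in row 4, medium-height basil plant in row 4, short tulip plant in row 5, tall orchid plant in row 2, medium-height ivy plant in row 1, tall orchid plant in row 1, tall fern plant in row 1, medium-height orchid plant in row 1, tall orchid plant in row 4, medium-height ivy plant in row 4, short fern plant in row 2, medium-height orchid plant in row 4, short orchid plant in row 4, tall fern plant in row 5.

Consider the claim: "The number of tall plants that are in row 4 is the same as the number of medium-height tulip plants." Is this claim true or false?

|tall plants in row 4| = 2.
|medium-height tulip plants| = 1.
The claim requires 2 = 1, which does not hold.

False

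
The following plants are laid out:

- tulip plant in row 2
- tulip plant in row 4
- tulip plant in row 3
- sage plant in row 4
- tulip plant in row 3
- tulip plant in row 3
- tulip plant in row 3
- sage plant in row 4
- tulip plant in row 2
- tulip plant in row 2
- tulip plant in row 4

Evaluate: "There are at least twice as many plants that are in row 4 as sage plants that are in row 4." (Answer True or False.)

There are 4 plants in row 4.
There are 2 sage plants in row 4.
The claim requires 4 ≥ 2 × 2 = 4, which holds.

True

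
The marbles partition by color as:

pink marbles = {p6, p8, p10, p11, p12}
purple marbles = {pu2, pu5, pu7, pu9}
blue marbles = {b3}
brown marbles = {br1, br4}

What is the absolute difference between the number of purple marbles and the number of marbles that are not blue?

7

purple marbles: 4. marbles that are not blue: 11.
|4 − 11| = 11 − 4 = 7.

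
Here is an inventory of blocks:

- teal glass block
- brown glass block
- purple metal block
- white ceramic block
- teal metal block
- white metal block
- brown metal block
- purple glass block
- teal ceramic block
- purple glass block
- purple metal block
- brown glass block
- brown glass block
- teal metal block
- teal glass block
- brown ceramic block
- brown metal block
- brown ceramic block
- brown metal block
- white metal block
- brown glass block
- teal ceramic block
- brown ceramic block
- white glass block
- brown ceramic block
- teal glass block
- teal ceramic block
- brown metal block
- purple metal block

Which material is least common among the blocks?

ceramic

Counts by material: metal 11, glass 10, ceramic 8.
The minimum is 8, held uniquely by ceramic.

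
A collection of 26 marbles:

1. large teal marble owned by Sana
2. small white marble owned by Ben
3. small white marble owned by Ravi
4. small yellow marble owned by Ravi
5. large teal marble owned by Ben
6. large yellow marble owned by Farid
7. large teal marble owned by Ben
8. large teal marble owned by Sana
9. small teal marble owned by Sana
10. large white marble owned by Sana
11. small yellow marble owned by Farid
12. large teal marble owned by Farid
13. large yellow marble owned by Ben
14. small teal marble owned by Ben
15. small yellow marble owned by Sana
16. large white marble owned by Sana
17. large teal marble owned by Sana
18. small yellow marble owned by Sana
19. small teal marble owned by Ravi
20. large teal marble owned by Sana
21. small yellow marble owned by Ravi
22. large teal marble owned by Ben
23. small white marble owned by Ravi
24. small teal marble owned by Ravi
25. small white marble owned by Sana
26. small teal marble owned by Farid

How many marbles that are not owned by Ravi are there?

Total marbles: 26; with the excluded value: 6; remaining 26 − 6 = 20.

20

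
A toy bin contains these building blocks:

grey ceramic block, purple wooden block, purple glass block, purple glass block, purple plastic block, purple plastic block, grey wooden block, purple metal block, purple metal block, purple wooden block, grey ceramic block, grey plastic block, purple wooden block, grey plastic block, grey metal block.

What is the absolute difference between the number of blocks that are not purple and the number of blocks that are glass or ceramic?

blocks that are not purple: 6. blocks that are glass or ceramic: 4.
|6 − 4| = 6 − 4 = 2.

2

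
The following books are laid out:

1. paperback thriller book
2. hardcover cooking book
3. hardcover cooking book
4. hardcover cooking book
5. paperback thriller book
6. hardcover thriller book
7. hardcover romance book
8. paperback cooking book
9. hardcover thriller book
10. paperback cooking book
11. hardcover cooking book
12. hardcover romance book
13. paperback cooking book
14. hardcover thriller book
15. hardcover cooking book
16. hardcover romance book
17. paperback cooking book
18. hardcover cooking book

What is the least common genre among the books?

romance

Counts by genre: cooking 10, thriller 5, romance 3.
The minimum is 3, held uniquely by romance.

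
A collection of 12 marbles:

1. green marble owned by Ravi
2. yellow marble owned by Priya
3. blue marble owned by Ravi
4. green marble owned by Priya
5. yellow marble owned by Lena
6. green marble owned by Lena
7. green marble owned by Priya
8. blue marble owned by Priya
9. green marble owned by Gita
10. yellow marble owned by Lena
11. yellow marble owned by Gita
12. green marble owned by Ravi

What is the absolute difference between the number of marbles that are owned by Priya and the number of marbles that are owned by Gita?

marbles owned by Priya: 4. marbles owned by Gita: 2.
|4 − 2| = 4 − 2 = 2.

2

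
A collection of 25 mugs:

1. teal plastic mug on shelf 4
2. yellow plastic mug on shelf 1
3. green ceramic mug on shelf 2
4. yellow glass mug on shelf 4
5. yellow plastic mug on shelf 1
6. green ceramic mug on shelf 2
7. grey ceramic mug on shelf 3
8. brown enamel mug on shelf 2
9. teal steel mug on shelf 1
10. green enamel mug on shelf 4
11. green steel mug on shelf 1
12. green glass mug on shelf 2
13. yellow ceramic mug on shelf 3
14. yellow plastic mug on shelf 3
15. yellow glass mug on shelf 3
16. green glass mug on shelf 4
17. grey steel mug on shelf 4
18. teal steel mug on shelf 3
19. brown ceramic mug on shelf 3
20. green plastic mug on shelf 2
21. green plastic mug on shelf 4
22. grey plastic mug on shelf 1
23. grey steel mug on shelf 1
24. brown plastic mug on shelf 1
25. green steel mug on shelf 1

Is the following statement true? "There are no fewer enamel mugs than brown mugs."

enamel mugs: 2.
brown mugs: 3.
The claim requires 2 ≥ 3, which does not hold.

False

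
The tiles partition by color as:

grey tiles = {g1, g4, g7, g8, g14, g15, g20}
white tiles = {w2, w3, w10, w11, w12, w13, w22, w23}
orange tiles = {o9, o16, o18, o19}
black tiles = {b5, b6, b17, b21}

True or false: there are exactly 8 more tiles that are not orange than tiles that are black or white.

False

|tiles that are not orange| = 19.
|tiles that are black or white| = 12.
The claim requires 19 − 12 (= 7) to equal 8, which does not hold.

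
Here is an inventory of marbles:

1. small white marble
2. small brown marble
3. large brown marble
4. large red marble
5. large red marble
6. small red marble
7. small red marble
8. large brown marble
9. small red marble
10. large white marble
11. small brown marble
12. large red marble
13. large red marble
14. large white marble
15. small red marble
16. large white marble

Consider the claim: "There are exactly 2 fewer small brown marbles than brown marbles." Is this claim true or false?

|small brown marbles| = 2.
|brown marbles| = 4.
The claim requires 4 − 2 (= 2) to equal 2, which holds.

True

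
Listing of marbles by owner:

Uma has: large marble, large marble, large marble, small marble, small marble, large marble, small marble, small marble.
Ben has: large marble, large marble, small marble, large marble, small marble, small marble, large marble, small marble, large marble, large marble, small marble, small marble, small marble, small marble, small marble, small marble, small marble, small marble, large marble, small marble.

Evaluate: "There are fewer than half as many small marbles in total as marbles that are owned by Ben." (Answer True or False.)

small marbles: 17.
marbles owned by Ben: 20.
The claim requires 2 × 17 = 34 < 20, which does not hold.

False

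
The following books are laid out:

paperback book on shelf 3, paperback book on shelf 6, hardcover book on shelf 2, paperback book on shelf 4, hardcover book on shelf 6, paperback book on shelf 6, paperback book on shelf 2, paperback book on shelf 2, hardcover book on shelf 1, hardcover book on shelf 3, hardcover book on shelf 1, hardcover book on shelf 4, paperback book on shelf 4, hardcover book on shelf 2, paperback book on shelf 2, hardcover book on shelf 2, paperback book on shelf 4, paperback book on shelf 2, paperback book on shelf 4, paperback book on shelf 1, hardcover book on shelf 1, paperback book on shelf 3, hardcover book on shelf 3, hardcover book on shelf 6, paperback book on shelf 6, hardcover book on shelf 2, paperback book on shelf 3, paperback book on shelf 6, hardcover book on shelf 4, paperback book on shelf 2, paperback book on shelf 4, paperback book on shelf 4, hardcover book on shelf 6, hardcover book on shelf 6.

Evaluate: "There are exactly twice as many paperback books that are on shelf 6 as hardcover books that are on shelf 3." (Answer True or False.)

True

There are 4 paperback books on shelf 6.
There are 2 hardcover books on shelf 3.
The claim requires 4 = 2 × 2 = 4, which holds.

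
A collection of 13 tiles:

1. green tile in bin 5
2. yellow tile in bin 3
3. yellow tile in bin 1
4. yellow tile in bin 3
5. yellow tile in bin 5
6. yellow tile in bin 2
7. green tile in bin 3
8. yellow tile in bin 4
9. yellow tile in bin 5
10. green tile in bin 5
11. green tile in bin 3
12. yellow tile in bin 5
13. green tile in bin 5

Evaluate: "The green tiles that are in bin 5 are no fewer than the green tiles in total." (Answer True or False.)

There are 3 green tiles in bin 5.
There are 5 green tiles.
The claim requires 3 ≥ 5, which does not hold.

False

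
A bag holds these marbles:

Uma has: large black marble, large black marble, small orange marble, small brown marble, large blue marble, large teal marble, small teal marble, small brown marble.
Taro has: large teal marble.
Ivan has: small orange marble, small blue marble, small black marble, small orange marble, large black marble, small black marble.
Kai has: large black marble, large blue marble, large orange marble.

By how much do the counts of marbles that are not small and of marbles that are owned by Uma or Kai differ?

marbles that are not small: 9. marbles owned by Uma or Kai: 11.
|9 − 11| = 11 − 9 = 2.

2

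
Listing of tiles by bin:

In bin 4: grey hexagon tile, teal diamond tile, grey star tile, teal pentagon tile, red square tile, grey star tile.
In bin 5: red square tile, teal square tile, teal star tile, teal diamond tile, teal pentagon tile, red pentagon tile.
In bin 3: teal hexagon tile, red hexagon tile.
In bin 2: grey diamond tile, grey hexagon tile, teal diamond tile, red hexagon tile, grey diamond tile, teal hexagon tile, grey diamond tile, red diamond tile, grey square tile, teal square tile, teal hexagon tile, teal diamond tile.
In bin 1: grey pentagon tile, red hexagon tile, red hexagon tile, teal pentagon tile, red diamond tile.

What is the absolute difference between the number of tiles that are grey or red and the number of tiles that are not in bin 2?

tiles that are grey or red: 18. tiles that are not in bin 2: 19.
|18 − 19| = 19 − 18 = 1.

1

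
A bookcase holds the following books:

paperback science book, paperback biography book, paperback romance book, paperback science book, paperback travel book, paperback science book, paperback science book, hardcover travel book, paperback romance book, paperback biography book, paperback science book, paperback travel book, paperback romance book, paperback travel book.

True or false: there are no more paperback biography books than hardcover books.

paperback biography books: 2.
hardcover books: 1.
The claim requires 2 ≤ 1, which does not hold.

False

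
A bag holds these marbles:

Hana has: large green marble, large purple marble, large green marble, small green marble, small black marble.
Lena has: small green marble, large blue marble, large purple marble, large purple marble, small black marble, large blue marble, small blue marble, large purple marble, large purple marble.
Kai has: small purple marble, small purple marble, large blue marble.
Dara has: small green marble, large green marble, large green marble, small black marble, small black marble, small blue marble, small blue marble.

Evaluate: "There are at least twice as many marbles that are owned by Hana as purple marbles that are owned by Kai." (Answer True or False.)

True

marbles owned by Hana: 5.
purple marbles owned by Kai: 2.
The claim requires 5 ≥ 2 × 2 = 4, which holds.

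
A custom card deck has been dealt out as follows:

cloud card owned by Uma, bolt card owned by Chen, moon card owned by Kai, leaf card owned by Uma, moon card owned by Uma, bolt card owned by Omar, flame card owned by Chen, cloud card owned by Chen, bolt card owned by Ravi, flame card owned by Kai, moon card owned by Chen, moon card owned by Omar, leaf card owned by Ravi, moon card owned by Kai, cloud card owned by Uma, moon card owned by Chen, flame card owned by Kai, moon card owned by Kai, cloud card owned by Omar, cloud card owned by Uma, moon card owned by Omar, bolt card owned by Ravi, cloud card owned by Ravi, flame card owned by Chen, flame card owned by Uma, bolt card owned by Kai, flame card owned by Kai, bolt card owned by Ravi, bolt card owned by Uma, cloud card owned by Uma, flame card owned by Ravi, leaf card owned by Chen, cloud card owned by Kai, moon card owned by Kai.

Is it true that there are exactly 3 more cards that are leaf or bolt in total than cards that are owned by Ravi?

cards that are leaf or bolt: 10.
cards owned by Ravi: 6.
The claim requires 10 − 6 (= 4) to equal 3, which does not hold.

False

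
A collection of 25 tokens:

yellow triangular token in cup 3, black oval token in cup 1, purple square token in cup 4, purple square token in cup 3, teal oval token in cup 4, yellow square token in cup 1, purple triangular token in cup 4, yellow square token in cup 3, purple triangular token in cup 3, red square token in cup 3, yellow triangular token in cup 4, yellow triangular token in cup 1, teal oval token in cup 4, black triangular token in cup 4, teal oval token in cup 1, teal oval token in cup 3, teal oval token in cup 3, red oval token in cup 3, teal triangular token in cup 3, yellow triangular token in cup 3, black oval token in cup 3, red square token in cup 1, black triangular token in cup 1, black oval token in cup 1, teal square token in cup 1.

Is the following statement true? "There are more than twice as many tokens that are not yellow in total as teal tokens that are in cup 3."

True

tokens that are not yellow: 19.
teal tokens in cup 3: 3.
The claim requires 19 > 2 × 3 = 6, which holds.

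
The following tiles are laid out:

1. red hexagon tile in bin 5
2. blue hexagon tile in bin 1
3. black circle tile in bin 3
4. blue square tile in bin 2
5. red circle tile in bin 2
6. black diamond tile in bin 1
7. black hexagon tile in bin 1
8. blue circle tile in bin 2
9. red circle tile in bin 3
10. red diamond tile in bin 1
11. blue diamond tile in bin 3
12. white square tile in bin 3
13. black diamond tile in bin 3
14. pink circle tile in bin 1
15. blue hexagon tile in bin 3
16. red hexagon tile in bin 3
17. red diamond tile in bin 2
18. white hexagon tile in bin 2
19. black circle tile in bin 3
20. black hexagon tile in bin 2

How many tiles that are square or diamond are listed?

7

diamond: 5; square: 2; together 5 + 2 = 7.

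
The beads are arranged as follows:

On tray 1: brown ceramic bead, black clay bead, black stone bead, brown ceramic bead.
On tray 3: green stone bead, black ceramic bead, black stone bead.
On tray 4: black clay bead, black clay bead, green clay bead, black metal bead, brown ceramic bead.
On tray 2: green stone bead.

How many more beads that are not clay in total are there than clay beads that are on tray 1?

beads that are not clay: 9.
clay beads on tray 1: 1.
9 − 1 = 8.

8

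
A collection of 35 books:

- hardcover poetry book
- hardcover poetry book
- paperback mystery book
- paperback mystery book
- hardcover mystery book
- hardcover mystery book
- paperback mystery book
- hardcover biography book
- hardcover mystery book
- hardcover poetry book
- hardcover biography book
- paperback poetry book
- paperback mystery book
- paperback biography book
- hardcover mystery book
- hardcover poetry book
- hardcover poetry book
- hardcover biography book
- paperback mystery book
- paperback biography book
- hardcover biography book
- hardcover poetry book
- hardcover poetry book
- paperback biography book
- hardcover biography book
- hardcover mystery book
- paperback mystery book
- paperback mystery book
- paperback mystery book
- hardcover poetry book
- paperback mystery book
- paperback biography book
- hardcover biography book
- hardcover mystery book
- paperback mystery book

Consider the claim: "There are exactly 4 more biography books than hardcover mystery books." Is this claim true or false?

True

There are 10 biography books.
There are 6 hardcover mystery books.
The claim requires 10 − 6 (= 4) to equal 4, which holds.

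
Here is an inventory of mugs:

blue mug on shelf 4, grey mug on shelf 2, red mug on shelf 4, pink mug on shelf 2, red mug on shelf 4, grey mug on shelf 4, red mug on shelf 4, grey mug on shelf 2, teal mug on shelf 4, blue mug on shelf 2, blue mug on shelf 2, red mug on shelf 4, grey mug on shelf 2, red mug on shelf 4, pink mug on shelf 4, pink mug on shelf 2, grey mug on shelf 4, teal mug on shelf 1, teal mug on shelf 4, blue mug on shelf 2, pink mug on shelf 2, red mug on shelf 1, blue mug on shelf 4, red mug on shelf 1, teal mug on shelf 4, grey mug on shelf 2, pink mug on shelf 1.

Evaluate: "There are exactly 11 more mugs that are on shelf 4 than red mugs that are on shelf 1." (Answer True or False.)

True

mugs on shelf 4: 13.
red mugs on shelf 1: 2.
The claim requires 13 − 2 (= 11) to equal 11, which holds.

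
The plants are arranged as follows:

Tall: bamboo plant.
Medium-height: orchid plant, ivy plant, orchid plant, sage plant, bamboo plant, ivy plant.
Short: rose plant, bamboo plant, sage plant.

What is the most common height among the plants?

Counts by height: medium-height 6, short 3, tall 1.
The maximum is 6, held uniquely by medium-height.

medium-height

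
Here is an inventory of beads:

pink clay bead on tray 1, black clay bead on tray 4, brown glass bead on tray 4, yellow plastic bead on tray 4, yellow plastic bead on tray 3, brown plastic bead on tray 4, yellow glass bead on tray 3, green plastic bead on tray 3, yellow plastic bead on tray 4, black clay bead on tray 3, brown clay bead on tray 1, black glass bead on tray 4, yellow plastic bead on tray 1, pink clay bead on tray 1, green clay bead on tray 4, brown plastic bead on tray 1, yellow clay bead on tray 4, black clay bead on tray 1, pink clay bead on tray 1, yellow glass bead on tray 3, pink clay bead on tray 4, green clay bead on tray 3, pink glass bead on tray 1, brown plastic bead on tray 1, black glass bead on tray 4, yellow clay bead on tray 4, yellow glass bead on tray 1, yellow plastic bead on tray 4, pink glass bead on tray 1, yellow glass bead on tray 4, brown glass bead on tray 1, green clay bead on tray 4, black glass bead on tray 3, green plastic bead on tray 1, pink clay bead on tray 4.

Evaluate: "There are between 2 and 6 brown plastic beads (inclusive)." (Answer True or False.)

|brown plastic beads| = 3.
The claim requires 2 ≤ 3 ≤ 6, which holds.

True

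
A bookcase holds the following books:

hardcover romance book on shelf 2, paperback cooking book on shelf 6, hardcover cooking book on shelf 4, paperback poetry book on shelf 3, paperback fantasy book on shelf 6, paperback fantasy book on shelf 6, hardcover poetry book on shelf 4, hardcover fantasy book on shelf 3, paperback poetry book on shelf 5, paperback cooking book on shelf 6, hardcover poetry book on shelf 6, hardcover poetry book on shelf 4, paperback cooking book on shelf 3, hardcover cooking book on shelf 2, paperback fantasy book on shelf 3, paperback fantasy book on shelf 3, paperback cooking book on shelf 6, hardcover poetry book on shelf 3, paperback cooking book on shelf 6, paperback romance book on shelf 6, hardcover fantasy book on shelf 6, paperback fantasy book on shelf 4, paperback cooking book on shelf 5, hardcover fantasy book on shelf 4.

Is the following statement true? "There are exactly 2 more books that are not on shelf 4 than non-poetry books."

There are 19 books that are not on shelf 4.
There are 18 non-poetry books.
The claim requires 19 − 18 (= 1) to equal 2, which does not hold.

False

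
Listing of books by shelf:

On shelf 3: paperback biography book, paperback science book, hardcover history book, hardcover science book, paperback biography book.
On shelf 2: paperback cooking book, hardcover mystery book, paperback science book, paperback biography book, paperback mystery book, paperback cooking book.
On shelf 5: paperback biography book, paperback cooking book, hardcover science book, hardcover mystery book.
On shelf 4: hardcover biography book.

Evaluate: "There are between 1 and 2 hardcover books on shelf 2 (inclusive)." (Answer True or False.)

There is 1 hardcover book on shelf 2.
The claim requires 1 ≤ 1 ≤ 2, which holds.

True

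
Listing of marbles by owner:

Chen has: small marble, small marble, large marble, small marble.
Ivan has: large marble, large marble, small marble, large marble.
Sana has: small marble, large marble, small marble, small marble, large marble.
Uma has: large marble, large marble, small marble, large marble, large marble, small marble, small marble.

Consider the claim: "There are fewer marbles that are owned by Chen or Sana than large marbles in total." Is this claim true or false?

True

|marbles owned by Chen or Sana| = 9.
|large marbles| = 10.
The claim requires 9 < 10, which holds.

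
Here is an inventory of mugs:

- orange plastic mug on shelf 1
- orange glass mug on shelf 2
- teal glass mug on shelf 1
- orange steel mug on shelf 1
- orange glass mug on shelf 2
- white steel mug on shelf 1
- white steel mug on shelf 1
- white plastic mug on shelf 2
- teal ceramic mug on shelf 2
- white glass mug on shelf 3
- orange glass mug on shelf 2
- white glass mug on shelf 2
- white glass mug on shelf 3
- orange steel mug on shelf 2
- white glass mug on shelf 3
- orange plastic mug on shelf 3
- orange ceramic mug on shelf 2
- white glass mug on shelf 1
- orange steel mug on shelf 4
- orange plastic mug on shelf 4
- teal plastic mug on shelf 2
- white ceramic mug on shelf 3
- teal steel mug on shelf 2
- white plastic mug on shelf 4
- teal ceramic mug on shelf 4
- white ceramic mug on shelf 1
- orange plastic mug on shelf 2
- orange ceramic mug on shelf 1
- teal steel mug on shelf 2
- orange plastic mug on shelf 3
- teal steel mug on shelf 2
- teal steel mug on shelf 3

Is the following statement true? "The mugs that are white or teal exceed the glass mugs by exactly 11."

|mugs that are white or teal| = 19.
|glass mugs| = 9.
The claim requires 19 − 9 (= 10) to equal 11, which does not hold.

False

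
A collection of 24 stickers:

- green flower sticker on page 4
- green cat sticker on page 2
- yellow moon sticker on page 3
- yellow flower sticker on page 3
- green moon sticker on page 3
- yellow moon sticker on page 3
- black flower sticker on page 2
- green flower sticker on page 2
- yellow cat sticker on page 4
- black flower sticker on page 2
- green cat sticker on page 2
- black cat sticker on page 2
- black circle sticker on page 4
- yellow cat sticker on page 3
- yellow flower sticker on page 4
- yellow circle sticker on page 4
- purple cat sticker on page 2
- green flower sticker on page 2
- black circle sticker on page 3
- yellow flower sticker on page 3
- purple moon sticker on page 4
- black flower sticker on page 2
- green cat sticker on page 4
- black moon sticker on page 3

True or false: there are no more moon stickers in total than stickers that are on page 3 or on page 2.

True

moon stickers: 5.
stickers on page 3 or on page 2: 17.
The claim requires 5 ≤ 17, which holds.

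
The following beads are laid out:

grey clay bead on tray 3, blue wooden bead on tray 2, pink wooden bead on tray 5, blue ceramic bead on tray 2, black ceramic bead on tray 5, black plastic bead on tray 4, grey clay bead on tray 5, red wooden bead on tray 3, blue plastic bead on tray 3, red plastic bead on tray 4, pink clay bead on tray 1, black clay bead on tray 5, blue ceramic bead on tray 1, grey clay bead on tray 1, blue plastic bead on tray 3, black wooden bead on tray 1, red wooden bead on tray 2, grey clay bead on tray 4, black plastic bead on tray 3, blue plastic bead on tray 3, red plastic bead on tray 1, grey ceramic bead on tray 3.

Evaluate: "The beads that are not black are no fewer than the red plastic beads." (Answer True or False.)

True

beads that are not black: 17.
red plastic beads: 2.
The claim requires 17 ≥ 2, which holds.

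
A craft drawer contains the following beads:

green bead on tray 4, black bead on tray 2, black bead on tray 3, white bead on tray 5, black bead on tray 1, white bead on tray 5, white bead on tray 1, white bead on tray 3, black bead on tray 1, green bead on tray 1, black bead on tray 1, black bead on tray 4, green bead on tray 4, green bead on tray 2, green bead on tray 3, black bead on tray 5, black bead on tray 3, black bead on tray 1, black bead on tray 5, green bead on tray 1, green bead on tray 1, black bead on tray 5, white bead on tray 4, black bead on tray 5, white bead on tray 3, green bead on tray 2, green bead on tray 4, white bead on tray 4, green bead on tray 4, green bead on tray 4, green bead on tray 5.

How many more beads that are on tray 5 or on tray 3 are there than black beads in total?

beads on tray 5 or on tray 3: 12.
black beads: 12.
12 − 12 = 0.

0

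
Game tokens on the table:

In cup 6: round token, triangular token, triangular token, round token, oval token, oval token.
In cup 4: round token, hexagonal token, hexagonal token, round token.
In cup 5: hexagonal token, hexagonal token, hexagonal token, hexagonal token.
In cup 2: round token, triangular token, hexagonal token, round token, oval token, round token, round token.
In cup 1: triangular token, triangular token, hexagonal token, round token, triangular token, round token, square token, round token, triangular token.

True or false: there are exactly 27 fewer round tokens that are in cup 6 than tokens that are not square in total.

True

|round tokens in cup 6| = 2.
|tokens that are not square| = 29.
The claim requires 29 − 2 (= 27) to equal 27, which holds.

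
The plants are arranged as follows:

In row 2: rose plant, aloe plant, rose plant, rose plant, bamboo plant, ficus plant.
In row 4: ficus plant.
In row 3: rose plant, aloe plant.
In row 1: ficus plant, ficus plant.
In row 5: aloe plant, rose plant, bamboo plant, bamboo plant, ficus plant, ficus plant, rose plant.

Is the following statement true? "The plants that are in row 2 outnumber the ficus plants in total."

False

plants in row 2: 6.
ficus plants: 6.
The claim requires 6 > 6, which does not hold.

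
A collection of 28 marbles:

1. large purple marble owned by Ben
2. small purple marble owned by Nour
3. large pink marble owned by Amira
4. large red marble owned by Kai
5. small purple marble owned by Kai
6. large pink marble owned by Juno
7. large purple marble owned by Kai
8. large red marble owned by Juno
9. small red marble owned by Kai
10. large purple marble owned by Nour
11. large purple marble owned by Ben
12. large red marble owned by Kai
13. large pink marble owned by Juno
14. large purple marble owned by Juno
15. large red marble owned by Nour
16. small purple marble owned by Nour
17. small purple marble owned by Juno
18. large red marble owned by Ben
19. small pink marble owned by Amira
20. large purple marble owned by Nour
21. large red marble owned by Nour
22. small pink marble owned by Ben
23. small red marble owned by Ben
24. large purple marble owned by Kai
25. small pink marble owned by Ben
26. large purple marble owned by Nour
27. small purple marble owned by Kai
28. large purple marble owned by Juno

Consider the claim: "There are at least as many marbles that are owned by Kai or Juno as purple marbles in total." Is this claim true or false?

False

|marbles owned by Kai or Juno| = 13.
|purple marbles| = 14.
The claim requires 13 ≥ 14, which does not hold.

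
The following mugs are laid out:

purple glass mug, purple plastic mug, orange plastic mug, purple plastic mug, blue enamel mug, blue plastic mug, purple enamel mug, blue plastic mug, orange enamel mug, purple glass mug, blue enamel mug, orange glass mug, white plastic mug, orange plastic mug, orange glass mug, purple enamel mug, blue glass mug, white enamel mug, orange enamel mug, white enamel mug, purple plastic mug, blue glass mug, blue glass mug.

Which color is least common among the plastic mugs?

white

Counts by color (restricted to plastic mugs): purple 3, orange 2, blue 2, white 1.
The minimum is 1, held uniquely by white.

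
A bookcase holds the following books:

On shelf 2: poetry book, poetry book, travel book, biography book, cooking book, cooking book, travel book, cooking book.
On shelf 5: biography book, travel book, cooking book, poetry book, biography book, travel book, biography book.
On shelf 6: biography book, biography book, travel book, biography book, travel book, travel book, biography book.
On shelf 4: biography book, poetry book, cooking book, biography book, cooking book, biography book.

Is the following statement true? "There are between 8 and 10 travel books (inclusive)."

False

travel books: 7.
The claim requires 8 ≤ 7 ≤ 10, which does not hold.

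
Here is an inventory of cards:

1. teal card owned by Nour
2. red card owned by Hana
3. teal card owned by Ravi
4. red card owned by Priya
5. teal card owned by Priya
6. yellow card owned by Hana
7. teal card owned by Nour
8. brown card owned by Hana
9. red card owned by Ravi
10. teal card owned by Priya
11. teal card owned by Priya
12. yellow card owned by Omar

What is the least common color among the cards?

brown

Counts by color: teal 6, red 3, yellow 2, brown 1.
The minimum is 1, held uniquely by brown.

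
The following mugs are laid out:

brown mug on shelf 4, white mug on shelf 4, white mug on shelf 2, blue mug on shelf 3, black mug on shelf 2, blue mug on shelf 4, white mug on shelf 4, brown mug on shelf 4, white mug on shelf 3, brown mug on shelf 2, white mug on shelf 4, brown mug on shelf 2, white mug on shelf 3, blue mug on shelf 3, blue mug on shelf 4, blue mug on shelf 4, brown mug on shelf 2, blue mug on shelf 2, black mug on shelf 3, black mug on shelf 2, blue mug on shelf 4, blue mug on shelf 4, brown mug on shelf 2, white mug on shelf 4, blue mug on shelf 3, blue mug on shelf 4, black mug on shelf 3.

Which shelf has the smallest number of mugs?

Counts by shelf: shelf 4→12, shelf 2→8, shelf 3→7.
The minimum is 7, held uniquely by shelf 3.

shelf 3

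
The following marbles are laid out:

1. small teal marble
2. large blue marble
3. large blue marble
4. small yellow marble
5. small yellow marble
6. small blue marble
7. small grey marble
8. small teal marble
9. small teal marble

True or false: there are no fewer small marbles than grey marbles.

There are 7 small marbles.
There is 1 grey marble.
The claim requires 7 ≥ 1, which holds.

True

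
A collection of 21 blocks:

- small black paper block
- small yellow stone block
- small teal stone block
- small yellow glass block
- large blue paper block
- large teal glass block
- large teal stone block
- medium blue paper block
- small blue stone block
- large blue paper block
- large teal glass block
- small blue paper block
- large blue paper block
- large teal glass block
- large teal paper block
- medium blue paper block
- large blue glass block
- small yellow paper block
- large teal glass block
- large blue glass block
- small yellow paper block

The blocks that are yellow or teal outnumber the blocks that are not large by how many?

blocks that are yellow or teal: 11.
blocks that are not large: 10.
11 − 10 = 1.

1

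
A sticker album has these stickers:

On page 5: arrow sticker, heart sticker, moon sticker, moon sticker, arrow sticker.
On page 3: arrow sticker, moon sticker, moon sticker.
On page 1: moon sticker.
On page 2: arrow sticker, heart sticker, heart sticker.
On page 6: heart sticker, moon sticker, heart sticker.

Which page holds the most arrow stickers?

page 5

Counts by page (restricted to arrow stickers): page 5→2, page 2→1, page 3→1, page 1→0, page 6→0.
The maximum is 2, held uniquely by page 5.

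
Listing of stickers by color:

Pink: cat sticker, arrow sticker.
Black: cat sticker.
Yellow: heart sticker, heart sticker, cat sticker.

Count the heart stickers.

2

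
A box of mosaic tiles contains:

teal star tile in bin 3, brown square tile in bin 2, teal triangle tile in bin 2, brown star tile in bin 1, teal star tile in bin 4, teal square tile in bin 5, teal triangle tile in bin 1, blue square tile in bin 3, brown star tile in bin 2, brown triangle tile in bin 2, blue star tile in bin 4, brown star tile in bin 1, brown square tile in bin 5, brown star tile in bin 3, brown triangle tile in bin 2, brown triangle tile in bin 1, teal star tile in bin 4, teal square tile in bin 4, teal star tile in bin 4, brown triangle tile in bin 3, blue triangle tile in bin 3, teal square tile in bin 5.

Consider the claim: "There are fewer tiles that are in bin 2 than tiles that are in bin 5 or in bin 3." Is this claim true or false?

True

|tiles in bin 2| = 5.
|tiles in bin 5 or in bin 3| = 8.
The claim requires 5 < 8, which holds.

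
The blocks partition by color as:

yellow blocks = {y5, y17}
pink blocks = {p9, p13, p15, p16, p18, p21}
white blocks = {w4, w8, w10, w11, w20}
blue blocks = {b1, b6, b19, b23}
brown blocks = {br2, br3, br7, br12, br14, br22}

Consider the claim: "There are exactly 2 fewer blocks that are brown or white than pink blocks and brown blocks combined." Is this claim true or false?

|blocks that are brown or white| = 11.
pink blocks: 6; brown blocks: 6; combined: 6 + 6 = 12.
The claim requires 12 − 11 (= 1) to equal 2, which does not hold.

False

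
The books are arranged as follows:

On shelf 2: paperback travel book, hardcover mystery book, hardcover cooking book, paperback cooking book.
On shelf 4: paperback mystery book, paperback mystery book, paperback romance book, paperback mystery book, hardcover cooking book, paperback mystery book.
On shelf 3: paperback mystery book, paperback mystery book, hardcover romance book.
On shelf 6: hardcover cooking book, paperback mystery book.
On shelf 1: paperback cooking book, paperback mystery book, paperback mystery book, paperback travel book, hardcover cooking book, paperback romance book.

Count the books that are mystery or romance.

13

mystery: 10; romance: 3; together 10 + 3 = 13.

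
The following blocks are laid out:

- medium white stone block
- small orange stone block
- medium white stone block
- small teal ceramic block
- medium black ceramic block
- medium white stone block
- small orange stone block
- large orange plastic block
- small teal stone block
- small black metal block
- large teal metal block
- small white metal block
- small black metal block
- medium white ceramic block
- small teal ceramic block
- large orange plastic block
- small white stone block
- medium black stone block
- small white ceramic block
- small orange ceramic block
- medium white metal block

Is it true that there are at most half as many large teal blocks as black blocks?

large teal blocks: 1.
black blocks: 4.
The claim requires 2 × 1 = 2 ≤ 4, which holds.

True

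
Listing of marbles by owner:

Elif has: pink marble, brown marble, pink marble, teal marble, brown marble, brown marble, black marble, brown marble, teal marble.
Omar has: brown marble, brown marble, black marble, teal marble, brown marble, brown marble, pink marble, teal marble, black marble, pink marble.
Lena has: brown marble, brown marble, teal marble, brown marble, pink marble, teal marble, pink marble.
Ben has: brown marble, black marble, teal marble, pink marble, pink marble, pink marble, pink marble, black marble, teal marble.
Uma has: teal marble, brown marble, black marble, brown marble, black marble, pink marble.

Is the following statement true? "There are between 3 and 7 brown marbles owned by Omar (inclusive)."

True

Count of brown marbles owned by Omar: 4.
The claim requires 3 ≤ 4 ≤ 7, which holds.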